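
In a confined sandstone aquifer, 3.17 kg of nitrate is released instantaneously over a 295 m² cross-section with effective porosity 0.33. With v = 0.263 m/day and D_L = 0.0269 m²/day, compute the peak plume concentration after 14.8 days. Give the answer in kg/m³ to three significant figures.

0.0146 kg/m³

The peak of an instantaneous 1D plume sits at x = vt; there the Gaussian factor is 1 and C_max = M/(n_e·A·√(4πDt)), where n_e·A is the pore area the mass is dissolved in.
√(4πDt) = √(4π × 0.0269 × 14.8) = 2.237 m, so C_max = 3.17/(0.33 × 295 × 2.237) = 0.0146 kg/m³.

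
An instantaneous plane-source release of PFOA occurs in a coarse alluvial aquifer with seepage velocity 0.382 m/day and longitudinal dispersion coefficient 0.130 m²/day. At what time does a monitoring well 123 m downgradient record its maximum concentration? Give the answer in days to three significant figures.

321 days

For the 1D instantaneous-source solution, setting ∂C/∂t = 0 at fixed x gives v²t² + 2Dt − x² = 0, so t = (√(D² + v²x²) − D)/v².
√(D² + v²x²) = √(0.130² + 0.382² × 123²) = 46.99; v² = 0.145924.
t = (46.99 − 0.130)/0.145924 = 321 days (vs. the pure-advection estimate x/v = 322 d).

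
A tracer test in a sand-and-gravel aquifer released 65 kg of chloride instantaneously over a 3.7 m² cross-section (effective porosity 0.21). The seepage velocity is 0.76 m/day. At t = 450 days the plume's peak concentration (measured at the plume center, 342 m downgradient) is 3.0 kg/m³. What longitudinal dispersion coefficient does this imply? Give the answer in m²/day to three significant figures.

At the plume center C_max = M/(n_e·A·√(4πDt)), so D = M²/(4πt·(n_e·A·C_max)²).
n_e·A·C_max = 0.21 × 3.7 × 3.0 = 2.331 kg/m.
D = 65²/(4π × 450 × 2.331²) = 0.138 m²/day.

0.138 m²/day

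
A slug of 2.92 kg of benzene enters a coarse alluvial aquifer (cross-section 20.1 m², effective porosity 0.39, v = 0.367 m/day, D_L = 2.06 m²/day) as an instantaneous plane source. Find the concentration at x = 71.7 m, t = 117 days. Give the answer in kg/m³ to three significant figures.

For an instantaneous plane source, C(x,t) = M/(n_e·A·√(4πDt)) · exp(−(x−vt)²/(4Dt)), with n_e·A the pore (flow) area.
Plume center vt = 0.367 × 117 = 42.939 m, so the well at 71.7 m is 28.761 m downgradient of the peak.
√(4πDt) = 55.03 m, giving peak height M/(n_e·A·√(4πDt)) = 2.92/(0.39 × 20.1 × 55.03) = 0.006769 kg/m³.
(x−vt)²/(4Dt) = (28.761)²/(4 × 2.06 × 117) = 0.8580; exp(−0.8580) = 0.4240.
C = 0.006769 × 0.4240 = 0.00287 kg/m³.

0.00287 kg/m³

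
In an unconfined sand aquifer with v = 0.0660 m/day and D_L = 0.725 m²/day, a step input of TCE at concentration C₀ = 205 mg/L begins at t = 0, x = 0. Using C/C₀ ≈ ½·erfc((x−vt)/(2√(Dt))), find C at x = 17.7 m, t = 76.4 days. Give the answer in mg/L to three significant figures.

For a continuous step input, C/C₀ ≈ ½·erfc((x−vt)/(2√(Dt))).
vt = 0.0660 × 76.4 = 5.0424 m and 2√(Dt) = 2√(0.725 × 76.4) = 14.88 m.
Argument (x−vt)/(2√(Dt)) = (17.7 − 5.0424)/14.88 = 0.8506; ½·erfc(0.8506) = 0.1145.
C = 205 × 0.1145 = 23.5 mg/L.

23.5 mg/L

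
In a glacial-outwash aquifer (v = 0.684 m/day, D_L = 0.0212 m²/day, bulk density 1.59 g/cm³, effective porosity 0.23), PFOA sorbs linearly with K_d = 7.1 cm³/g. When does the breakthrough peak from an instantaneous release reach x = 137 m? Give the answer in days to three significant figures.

10000 days

Retardation factor R = 1 + ρ_b·K_d/n = 1 + 1.59 × 7.1/0.23 = 50.08.
Sorption retards both mechanisms: v_R = v/R = 0.01366 m/day, D_R = D/R = 0.0004233 m²/day.
Peak time from v_R²t² + 2D_R t − x² = 0: t = (√(D_R² + v_R²x²) − D_R)/v_R².
√(D_R² + v_R²x²) = √(0.0004233² + 0.01366² × 137²) = 1.871; v_R² = 0.0001866.
t = (1.871 − 0.0004233)/0.0001866 = 10000 days.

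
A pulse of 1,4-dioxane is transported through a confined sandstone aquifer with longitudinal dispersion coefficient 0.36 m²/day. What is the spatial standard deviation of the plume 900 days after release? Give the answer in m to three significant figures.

25.5 m

Dispersive spreading gives a Gaussian with σ² = 2Dt; advection only shifts the center.
σ = √(2 × 0.36 × 900) = 25.5 m.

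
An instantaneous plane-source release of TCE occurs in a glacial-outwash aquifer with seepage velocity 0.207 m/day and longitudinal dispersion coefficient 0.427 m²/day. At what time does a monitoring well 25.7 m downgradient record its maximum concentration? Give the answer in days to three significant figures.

For the 1D instantaneous-source solution, setting ∂C/∂t = 0 at fixed x gives v²t² + 2Dt − x² = 0, so t = (√(D² + v²x²) − D)/v².
√(D² + v²x²) = √(0.427² + 0.207² × 25.7²) = 5.337; v² = 0.042849.
t = (5.337 − 0.427)/0.042849 = 115 days (vs. the pure-advection estimate x/v = 124 d).

115 days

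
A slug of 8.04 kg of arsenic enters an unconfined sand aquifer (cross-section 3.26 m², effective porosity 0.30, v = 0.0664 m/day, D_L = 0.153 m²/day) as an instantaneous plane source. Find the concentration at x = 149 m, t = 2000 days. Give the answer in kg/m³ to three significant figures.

For an instantaneous plane source, C(x,t) = M/(n_e·A·√(4πDt)) · exp(−(x−vt)²/(4Dt)), with n_e·A the pore (flow) area.
Plume center vt = 0.0664 × 2000 = 132.8 m, so the well at 149 m is 16.2 m downgradient of the peak.
√(4πDt) = 62.01 m, giving peak height M/(n_e·A·√(4πDt)) = 8.04/(0.30 × 3.26 × 62.01) = 0.1326 kg/m³.
(x−vt)²/(4Dt) = (16.2)²/(4 × 0.153 × 2000) = 0.2144; exp(−0.2144) = 0.8070.
C = 0.1326 × 0.8070 = 0.107 kg/m³.

0.107 kg/m³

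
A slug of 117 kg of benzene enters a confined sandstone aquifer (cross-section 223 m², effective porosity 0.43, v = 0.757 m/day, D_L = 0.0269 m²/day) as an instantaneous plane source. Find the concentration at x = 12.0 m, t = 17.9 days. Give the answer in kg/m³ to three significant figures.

For an instantaneous plane source, C(x,t) = M/(n_e·A·√(4πDt)) · exp(−(x−vt)²/(4Dt)), with n_e·A the pore (flow) area.
Plume center vt = 0.757 × 17.9 = 13.5503 m, so the well at 12.0 m is 1.5503 m upgradient of the peak.
√(4πDt) = 2.460 m, giving peak height M/(n_e·A·√(4πDt)) = 117/(0.43 × 223 × 2.460) = 0.4960 kg/m³.
(x−vt)²/(4Dt) = (-1.5503)²/(4 × 0.0269 × 17.9) = 1.248; exp(−1.248) = 0.2871.
C = 0.4960 × 0.2871 = 0.142 kg/m³.

0.142 kg/m³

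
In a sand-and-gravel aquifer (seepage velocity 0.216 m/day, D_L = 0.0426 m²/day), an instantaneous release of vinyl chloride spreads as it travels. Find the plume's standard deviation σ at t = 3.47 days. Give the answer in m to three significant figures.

0.544 m

Dispersive spreading gives a Gaussian with σ² = 2Dt; advection only shifts the center.
σ = √(2 × 0.0426 × 3.47) = 0.544 m.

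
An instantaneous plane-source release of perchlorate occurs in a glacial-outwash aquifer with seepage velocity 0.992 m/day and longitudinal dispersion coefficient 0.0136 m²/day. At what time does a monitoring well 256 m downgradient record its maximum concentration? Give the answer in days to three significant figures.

258 days

For the 1D instantaneous-source solution, setting ∂C/∂t = 0 at fixed x gives v²t² + 2Dt − x² = 0, so t = (√(D² + v²x²) − D)/v².
√(D² + v²x²) = √(0.0136² + 0.992² × 256²) = 254.0; v² = 0.984064.
t = (254.0 − 0.0136)/0.984064 = 258 days (vs. the pure-advection estimate x/v = 258 d).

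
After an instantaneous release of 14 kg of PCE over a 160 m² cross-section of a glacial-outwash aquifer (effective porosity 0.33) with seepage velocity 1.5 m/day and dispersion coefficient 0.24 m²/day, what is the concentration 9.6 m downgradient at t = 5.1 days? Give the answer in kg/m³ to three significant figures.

0.0311 kg/m³

For an instantaneous plane source, C(x,t) = M/(n_e·A·√(4πDt)) · exp(−(x−vt)²/(4Dt)), with n_e·A the pore (flow) area.
Plume center vt = 1.5 × 5.1 = 7.65 m, so the well at 9.6 m is 1.95 m downgradient of the peak.
√(4πDt) = 3.922 m, giving peak height M/(n_e·A·√(4πDt)) = 14/(0.33 × 160 × 3.922) = 0.06761 kg/m³.
(x−vt)²/(4Dt) = (1.95)²/(4 × 0.24 × 5.1) = 0.7767; exp(−0.7767) = 0.4599.
C = 0.06761 × 0.4599 = 0.0311 kg/m³.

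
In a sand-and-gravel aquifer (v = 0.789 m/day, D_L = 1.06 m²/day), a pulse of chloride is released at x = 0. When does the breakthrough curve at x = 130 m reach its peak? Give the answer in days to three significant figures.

163 days

For the 1D instantaneous-source solution, setting ∂C/∂t = 0 at fixed x gives v²t² + 2Dt − x² = 0, so t = (√(D² + v²x²) − D)/v².
√(D² + v²x²) = √(1.06² + 0.789² × 130²) = 102.6; v² = 0.622521.
t = (102.6 − 1.06)/0.622521 = 163 days (vs. the pure-advection estimate x/v = 165 d).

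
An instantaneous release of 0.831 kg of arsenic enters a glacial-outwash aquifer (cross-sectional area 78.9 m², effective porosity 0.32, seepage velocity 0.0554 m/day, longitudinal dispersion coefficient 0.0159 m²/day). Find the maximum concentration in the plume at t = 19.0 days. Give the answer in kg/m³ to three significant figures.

0.0169 kg/m³

The peak of an instantaneous 1D plume sits at x = vt; there the Gaussian factor is 1 and C_max = M/(n_e·A·√(4πDt)), where n_e·A is the pore area the mass is dissolved in.
√(4πDt) = √(4π × 0.0159 × 19.0) = 1.948 m, so C_max = 0.831/(0.32 × 78.9 × 1.948) = 0.0169 kg/m³.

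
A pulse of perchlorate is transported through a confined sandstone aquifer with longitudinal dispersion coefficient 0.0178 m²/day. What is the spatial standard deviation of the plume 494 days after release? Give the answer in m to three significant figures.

4.19 m

Dispersive spreading gives a Gaussian with σ² = 2Dt; advection only shifts the center.
σ = √(2 × 0.0178 × 494) = 4.19 m.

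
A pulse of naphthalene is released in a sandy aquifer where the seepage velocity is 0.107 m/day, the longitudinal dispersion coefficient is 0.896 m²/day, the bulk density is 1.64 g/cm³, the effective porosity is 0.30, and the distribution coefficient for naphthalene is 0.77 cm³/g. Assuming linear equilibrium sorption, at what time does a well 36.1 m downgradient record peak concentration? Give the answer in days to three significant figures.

1400 days

Retardation factor R = 1 + ρ_b·K_d/n = 1 + 1.64 × 0.77/0.30 = 5.209.
Sorption retards both mechanisms: v_R = v/R = 0.02054 m/day, D_R = D/R = 0.1720 m²/day.
Peak time from v_R²t² + 2D_R t − x² = 0: t = (√(D_R² + v_R²x²) − D_R)/v_R².
√(D_R² + v_R²x²) = √(0.1720² + 0.02054² × 36.1²) = 0.7612; v_R² = 0.0004219.
t = (0.7612 − 0.1720)/0.0004219 = 1400 days.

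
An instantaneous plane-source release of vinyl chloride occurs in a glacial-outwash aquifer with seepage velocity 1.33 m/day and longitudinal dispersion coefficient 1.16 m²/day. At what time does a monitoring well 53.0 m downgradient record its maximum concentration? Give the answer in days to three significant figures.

39.2 days

For the 1D instantaneous-source solution, setting ∂C/∂t = 0 at fixed x gives v²t² + 2Dt − x² = 0, so t = (√(D² + v²x²) − D)/v².
√(D² + v²x²) = √(1.16² + 1.33² × 53.0²) = 70.50; v² = 1.7689.
t = (70.50 − 1.16)/1.7689 = 39.2 days (vs. the pure-advection estimate x/v = 39.8 d).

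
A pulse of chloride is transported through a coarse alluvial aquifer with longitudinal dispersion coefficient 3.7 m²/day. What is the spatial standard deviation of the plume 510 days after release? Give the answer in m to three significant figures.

Dispersive spreading gives a Gaussian with σ² = 2Dt; advection only shifts the center.
σ = √(2 × 3.7 × 510) = 61.4 m.

61.4 m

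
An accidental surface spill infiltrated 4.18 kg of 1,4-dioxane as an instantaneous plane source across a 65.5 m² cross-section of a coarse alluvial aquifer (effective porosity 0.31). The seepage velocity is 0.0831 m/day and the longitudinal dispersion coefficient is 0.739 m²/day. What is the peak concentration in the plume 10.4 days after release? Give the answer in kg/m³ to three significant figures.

The peak of an instantaneous 1D plume sits at x = vt; there the Gaussian factor is 1 and C_max = M/(n_e·A·√(4πDt)), where n_e·A is the pore area the mass is dissolved in.
√(4πDt) = √(4π × 0.739 × 10.4) = 9.828 m, so C_max = 4.18/(0.31 × 65.5 × 9.828) = 0.0209 kg/m³.

0.0209 kg/m³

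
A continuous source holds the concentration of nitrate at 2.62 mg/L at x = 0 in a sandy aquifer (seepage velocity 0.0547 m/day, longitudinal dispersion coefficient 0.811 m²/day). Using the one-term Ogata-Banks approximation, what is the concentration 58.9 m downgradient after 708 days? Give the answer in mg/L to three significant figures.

For a continuous step input, C/C₀ ≈ ½·erfc((x−vt)/(2√(Dt))).
vt = 0.0547 × 708 = 38.7276 m and 2√(Dt) = 2√(0.811 × 708) = 47.92 m.
Argument (x−vt)/(2√(Dt)) = (58.9 − 38.7276)/47.92 = 0.4210; ½·erfc(0.4210) = 0.2758.
C = 2.62 × 0.2758 = 0.723 mg/L.

0.723 mg/L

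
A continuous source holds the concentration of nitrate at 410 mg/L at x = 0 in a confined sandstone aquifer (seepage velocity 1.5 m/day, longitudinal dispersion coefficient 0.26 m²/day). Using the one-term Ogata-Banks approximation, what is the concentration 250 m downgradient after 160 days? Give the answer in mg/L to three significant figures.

For a continuous step input, C/C₀ ≈ ½·erfc((x−vt)/(2√(Dt))).
vt = 1.5 × 160 = 240 m and 2√(Dt) = 2√(0.26 × 160) = 12.90 m.
Argument (x−vt)/(2√(Dt)) = (250 − 240)/12.90 = 0.7752; ½·erfc(0.7752) = 0.1365.
C = 410 × 0.1365 = 56.0 mg/L.

56.0 mg/L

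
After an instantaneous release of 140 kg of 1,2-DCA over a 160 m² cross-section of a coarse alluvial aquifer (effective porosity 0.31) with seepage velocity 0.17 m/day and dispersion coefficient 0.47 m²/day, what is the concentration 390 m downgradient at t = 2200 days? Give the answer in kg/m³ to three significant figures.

0.0233 kg/m³

For an instantaneous plane source, C(x,t) = M/(n_e·A·√(4πDt)) · exp(−(x−vt)²/(4Dt)), with n_e·A the pore (flow) area.
Plume center vt = 0.17 × 2200 = 374 m, so the well at 390 m is 16 m downgradient of the peak.
√(4πDt) = 114.0 m, giving peak height M/(n_e·A·√(4πDt)) = 140/(0.31 × 160 × 114.0) = 0.02476 kg/m³.
(x−vt)²/(4Dt) = (16)²/(4 × 0.47 × 2200) = 0.06190; exp(−0.06190) = 0.9400.
C = 0.02476 × 0.9400 = 0.0233 kg/m³.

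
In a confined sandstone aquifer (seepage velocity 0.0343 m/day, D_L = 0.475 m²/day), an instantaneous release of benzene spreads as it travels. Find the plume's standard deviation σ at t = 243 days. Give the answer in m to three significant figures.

15.2 m

Dispersive spreading gives a Gaussian with σ² = 2Dt; advection only shifts the center.
σ = √(2 × 0.475 × 243) = 15.2 m.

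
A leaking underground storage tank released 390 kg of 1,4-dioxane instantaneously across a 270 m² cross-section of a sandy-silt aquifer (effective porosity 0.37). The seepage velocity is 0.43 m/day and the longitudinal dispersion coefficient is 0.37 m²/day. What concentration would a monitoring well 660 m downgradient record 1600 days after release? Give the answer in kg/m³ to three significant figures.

0.0325 kg/m³

For an instantaneous plane source, C(x,t) = M/(n_e·A·√(4πDt)) · exp(−(x−vt)²/(4Dt)), with n_e·A the pore (flow) area.
Plume center vt = 0.43 × 1600 = 688 m, so the well at 660 m is 28 m upgradient of the peak.
√(4πDt) = 86.25 m, giving peak height M/(n_e·A·√(4πDt)) = 390/(0.37 × 270 × 86.25) = 0.04526 kg/m³.
(x−vt)²/(4Dt) = (-28)²/(4 × 0.37 × 1600) = 0.3311; exp(−0.3311) = 0.7181.
C = 0.04526 × 0.7181 = 0.0325 kg/m³.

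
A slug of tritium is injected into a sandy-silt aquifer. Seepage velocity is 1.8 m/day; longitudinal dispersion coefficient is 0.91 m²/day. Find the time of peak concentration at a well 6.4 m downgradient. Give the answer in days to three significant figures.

3.29 days

For the 1D instantaneous-source solution, setting ∂C/∂t = 0 at fixed x gives v²t² + 2Dt − x² = 0, so t = (√(D² + v²x²) − D)/v².
√(D² + v²x²) = √(0.91² + 1.8² × 6.4²) = 11.56; v² = 3.24.
t = (11.56 − 0.91)/3.24 = 3.29 days (vs. the pure-advection estimate x/v = 3.56 d).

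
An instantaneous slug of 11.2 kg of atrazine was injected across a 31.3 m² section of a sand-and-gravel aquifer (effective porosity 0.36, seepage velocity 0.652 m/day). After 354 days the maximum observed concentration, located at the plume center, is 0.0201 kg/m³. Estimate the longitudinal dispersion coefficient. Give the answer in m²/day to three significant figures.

0.550 m²/day

At the plume center C_max = M/(n_e·A·√(4πDt)), so D = M²/(4πt·(n_e·A·C_max)²).
n_e·A·C_max = 0.36 × 31.3 × 0.0201 = 0.2265 kg/m.
D = 11.2²/(4π × 354 × 0.2265²) = 0.550 m²/day.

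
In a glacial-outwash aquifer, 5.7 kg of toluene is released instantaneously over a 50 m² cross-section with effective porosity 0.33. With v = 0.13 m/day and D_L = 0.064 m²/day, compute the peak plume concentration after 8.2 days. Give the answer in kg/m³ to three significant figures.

The peak of an instantaneous 1D plume sits at x = vt; there the Gaussian factor is 1 and C_max = M/(n_e·A·√(4πDt)), where n_e·A is the pore area the mass is dissolved in.
√(4πDt) = √(4π × 0.064 × 8.2) = 2.568 m, so C_max = 5.7/(0.33 × 50 × 2.568) = 0.135 kg/m³.

0.135 kg/m³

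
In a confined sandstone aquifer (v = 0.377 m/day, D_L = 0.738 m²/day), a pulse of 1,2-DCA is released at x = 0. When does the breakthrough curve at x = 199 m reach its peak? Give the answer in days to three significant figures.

For the 1D instantaneous-source solution, setting ∂C/∂t = 0 at fixed x gives v²t² + 2Dt − x² = 0, so t = (√(D² + v²x²) − D)/v².
√(D² + v²x²) = √(0.738² + 0.377² × 199²) = 75.03; v² = 0.142129.
t = (75.03 − 0.738)/0.142129 = 523 days (vs. the pure-advection estimate x/v = 528 d).

523 days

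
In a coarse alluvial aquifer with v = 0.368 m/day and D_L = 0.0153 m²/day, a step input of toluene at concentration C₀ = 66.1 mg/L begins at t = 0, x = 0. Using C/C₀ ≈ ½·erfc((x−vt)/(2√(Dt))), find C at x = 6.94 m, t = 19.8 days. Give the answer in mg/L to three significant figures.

For a continuous step input, C/C₀ ≈ ½·erfc((x−vt)/(2√(Dt))).
vt = 0.368 × 19.8 = 7.2864 m and 2√(Dt) = 2√(0.0153 × 19.8) = 1.101 m.
Argument (x−vt)/(2√(Dt)) = (6.94 − 7.2864)/1.101 = -0.3146; ½·erfc(-0.3146) = 0.6718.
C = 66.1 × 0.6718 = 44.4 mg/L.

44.4 mg/L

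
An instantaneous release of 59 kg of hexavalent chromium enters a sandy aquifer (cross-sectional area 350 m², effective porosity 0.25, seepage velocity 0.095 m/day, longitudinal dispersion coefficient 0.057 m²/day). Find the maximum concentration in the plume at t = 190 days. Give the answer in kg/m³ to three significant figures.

The peak of an instantaneous 1D plume sits at x = vt; there the Gaussian factor is 1 and C_max = M/(n_e·A·√(4πDt)), where n_e·A is the pore area the mass is dissolved in.
√(4πDt) = √(4π × 0.057 × 190) = 11.67 m, so C_max = 59/(0.25 × 350 × 11.67) = 0.0578 kg/m³.

0.0578 kg/m³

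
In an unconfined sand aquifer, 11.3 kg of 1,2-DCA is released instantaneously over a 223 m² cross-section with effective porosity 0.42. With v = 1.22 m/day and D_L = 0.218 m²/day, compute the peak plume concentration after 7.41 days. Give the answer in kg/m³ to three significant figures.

0.0268 kg/m³

The peak of an instantaneous 1D plume sits at x = vt; there the Gaussian factor is 1 and C_max = M/(n_e·A·√(4πDt)), where n_e·A is the pore area the mass is dissolved in.
√(4πDt) = √(4π × 0.218 × 7.41) = 4.505 m, so C_max = 11.3/(0.42 × 223 × 4.505) = 0.0268 kg/m³.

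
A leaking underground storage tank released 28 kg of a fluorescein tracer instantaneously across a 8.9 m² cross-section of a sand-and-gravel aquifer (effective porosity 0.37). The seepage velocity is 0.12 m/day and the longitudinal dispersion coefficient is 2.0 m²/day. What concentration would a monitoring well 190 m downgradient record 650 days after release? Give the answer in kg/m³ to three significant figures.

For an instantaneous plane source, C(x,t) = M/(n_e·A·√(4πDt)) · exp(−(x−vt)²/(4Dt)), with n_e·A the pore (flow) area.
Plume center vt = 0.12 × 650 = 78 m, so the well at 190 m is 112 m downgradient of the peak.
√(4πDt) = 127.8 m, giving peak height M/(n_e·A·√(4πDt)) = 28/(0.37 × 8.9 × 127.8) = 0.06653 kg/m³.
(x−vt)²/(4Dt) = (112)²/(4 × 2.0 × 650) = 2.412; exp(−2.412) = 0.08964.
C = 0.06653 × 0.08964 = 0.00596 kg/m³.

0.00596 kg/m³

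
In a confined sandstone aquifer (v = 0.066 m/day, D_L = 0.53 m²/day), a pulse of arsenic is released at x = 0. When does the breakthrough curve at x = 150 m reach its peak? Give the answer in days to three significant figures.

For the 1D instantaneous-source solution, setting ∂C/∂t = 0 at fixed x gives v²t² + 2Dt − x² = 0, so t = (√(D² + v²x²) − D)/v².
√(D² + v²x²) = √(0.53² + 0.066² × 150²) = 9.914; v² = 0.004356.
t = (9.914 − 0.53)/0.004356 = 2150 days (vs. the pure-advection estimate x/v = 2270 d).

2150 days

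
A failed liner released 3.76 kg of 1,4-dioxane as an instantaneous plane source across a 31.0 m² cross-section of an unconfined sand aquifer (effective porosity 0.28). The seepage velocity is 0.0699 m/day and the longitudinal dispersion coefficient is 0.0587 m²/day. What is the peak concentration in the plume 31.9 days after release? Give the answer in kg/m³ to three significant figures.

0.0893 kg/m³

The peak of an instantaneous 1D plume sits at x = vt; there the Gaussian factor is 1 and C_max = M/(n_e·A·√(4πDt)), where n_e·A is the pore area the mass is dissolved in.
√(4πDt) = √(4π × 0.0587 × 31.9) = 4.851 m, so C_max = 3.76/(0.28 × 31.0 × 4.851) = 0.0893 kg/m³.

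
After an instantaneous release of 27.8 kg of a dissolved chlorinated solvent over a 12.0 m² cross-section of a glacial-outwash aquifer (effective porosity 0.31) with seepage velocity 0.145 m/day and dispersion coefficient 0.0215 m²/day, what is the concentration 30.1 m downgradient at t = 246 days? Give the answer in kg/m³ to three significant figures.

0.212 kg/m³

For an instantaneous plane source, C(x,t) = M/(n_e·A·√(4πDt)) · exp(−(x−vt)²/(4Dt)), with n_e·A the pore (flow) area.
Plume center vt = 0.145 × 246 = 35.67 m, so the well at 30.1 m is 5.57 m upgradient of the peak.
√(4πDt) = 8.153 m, giving peak height M/(n_e·A·√(4πDt)) = 27.8/(0.31 × 12.0 × 8.153) = 0.9166 kg/m³.
(x−vt)²/(4Dt) = (-5.57)²/(4 × 0.0215 × 246) = 1.466; exp(−1.466) = 0.2308.
C = 0.9166 × 0.2308 = 0.212 kg/m³.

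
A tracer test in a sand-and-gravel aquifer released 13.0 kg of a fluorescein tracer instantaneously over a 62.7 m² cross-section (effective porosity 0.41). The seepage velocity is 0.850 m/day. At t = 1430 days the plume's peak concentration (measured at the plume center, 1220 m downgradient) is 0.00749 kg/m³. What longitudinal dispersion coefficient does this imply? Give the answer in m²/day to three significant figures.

At the plume center C_max = M/(n_e·A·√(4πDt)), so D = M²/(4πt·(n_e·A·C_max)²).
n_e·A·C_max = 0.41 × 62.7 × 0.00749 = 0.1925 kg/m.
D = 13.0²/(4π × 1430 × 0.1925²) = 0.254 m²/day.

0.254 m²/day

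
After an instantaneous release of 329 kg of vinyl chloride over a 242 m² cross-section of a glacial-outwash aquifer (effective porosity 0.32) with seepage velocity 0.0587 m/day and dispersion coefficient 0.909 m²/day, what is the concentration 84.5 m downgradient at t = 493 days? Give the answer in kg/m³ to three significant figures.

For an instantaneous plane source, C(x,t) = M/(n_e·A·√(4πDt)) · exp(−(x−vt)²/(4Dt)), with n_e·A the pore (flow) area.
Plume center vt = 0.0587 × 493 = 28.9391 m, so the well at 84.5 m is 55.5609 m downgradient of the peak.
√(4πDt) = 75.04 m, giving peak height M/(n_e·A·√(4πDt)) = 329/(0.32 × 242 × 75.04) = 0.05662 kg/m³.
(x−vt)²/(4Dt) = (55.5609)²/(4 × 0.909 × 493) = 1.722; exp(−1.722) = 0.1787.
C = 0.05662 × 0.1787 = 0.0101 kg/m³.

0.0101 kg/m³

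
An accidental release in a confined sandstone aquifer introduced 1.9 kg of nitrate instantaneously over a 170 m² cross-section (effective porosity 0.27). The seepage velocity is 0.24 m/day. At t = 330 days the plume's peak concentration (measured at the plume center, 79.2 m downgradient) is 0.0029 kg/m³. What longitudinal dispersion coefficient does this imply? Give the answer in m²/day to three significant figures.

At the plume center C_max = M/(n_e·A·√(4πDt)), so D = M²/(4πt·(n_e·A·C_max)²).
n_e·A·C_max = 0.27 × 170 × 0.0029 = 0.1331 kg/m.
D = 1.9²/(4π × 330 × 0.1331²) = 0.0491 m²/day.

0.0491 m²/day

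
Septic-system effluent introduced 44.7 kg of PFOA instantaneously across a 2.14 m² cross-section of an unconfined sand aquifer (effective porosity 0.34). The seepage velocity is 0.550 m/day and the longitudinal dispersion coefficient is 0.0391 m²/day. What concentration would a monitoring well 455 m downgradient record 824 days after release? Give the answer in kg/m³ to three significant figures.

For an instantaneous plane source, C(x,t) = M/(n_e·A·√(4πDt)) · exp(−(x−vt)²/(4Dt)), with n_e·A the pore (flow) area.
Plume center vt = 0.550 × 824 = 453.2 m, so the well at 455 m is 1.8 m downgradient of the peak.
√(4πDt) = 20.12 m, giving peak height M/(n_e·A·√(4πDt)) = 44.7/(0.34 × 2.14 × 20.12) = 3.053 kg/m³.
(x−vt)²/(4Dt) = (1.8)²/(4 × 0.0391 × 824) = 0.02514; exp(−0.02514) = 0.9752.
C = 3.053 × 0.9752 = 2.98 kg/m³.

2.98 kg/m³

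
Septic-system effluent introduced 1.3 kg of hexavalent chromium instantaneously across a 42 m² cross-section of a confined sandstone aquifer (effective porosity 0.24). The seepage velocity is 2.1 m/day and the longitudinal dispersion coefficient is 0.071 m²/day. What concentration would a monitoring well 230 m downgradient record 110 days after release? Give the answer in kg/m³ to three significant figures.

For an instantaneous plane source, C(x,t) = M/(n_e·A·√(4πDt)) · exp(−(x−vt)²/(4Dt)), with n_e·A the pore (flow) area.
Plume center vt = 2.1 × 110 = 231 m, so the well at 230 m is 1 m upgradient of the peak.
√(4πDt) = 9.907 m, giving peak height M/(n_e·A·√(4πDt)) = 1.3/(0.24 × 42 × 9.907) = 0.01302 kg/m³.
(x−vt)²/(4Dt) = (-1)²/(4 × 0.071 × 110) = 0.03201; exp(−0.03201) = 0.9685.
C = 0.01302 × 0.9685 = 0.0126 kg/m³.

0.0126 kg/m³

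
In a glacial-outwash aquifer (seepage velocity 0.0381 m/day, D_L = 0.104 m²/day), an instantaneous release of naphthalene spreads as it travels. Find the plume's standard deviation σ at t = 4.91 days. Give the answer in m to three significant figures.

1.01 m

Dispersive spreading gives a Gaussian with σ² = 2Dt; advection only shifts the center.
σ = √(2 × 0.104 × 4.91) = 1.01 m.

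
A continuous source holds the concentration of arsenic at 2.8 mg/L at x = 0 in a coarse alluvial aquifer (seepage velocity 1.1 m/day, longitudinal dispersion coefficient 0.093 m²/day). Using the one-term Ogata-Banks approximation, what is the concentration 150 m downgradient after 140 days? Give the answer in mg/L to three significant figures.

2.19 mg/L

For a continuous step input, C/C₀ ≈ ½·erfc((x−vt)/(2√(Dt))).
vt = 1.1 × 140 = 154 m and 2√(Dt) = 2√(0.093 × 140) = 7.217 m.
Argument (x−vt)/(2√(Dt)) = (150 − 154)/7.217 = -0.5542; ½·erfc(-0.5542) = 0.7834.
C = 2.8 × 0.7834 = 2.19 mg/L.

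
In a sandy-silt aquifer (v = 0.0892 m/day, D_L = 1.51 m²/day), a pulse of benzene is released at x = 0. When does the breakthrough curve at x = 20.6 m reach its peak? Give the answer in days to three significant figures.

109 days

For the 1D instantaneous-source solution, setting ∂C/∂t = 0 at fixed x gives v²t² + 2Dt − x² = 0, so t = (√(D² + v²x²) − D)/v².
√(D² + v²x²) = √(1.51² + 0.0892² × 20.6²) = 2.378; v² = 0.00795664.
t = (2.378 − 1.51)/0.00795664 = 109 days (vs. the pure-advection estimate x/v = 231 d).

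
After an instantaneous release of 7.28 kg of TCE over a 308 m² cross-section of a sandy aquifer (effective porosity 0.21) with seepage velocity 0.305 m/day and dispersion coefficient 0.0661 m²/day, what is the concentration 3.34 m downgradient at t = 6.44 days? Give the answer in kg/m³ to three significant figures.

For an instantaneous plane source, C(x,t) = M/(n_e·A·√(4πDt)) · exp(−(x−vt)²/(4Dt)), with n_e·A the pore (flow) area.
Plume center vt = 0.305 × 6.44 = 1.9642 m, so the well at 3.34 m is 1.3758 m downgradient of the peak.
√(4πDt) = 2.313 m, giving peak height M/(n_e·A·√(4πDt)) = 7.28/(0.21 × 308 × 2.313) = 0.04866 kg/m³.
(x−vt)²/(4Dt) = (1.3758)²/(4 × 0.0661 × 6.44) = 1.112; exp(−1.112) = 0.3289.
C = 0.04866 × 0.3289 = 0.0160 kg/m³.

0.0160 kg/m³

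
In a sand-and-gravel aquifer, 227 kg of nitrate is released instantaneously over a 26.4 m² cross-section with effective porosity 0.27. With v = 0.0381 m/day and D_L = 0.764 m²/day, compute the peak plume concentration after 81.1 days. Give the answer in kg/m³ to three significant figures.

The peak of an instantaneous 1D plume sits at x = vt; there the Gaussian factor is 1 and C_max = M/(n_e·A·√(4πDt)), where n_e·A is the pore area the mass is dissolved in.
√(4πDt) = √(4π × 0.764 × 81.1) = 27.90 m, so C_max = 227/(0.27 × 26.4 × 27.90) = 1.14 kg/m³.

1.14 kg/m³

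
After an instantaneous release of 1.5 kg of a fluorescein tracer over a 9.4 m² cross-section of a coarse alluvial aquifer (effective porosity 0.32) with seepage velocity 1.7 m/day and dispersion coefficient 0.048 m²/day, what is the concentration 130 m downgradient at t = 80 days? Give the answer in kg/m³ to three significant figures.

0.00689 kg/m³

For an instantaneous plane source, C(x,t) = M/(n_e·A·√(4πDt)) · exp(−(x−vt)²/(4Dt)), with n_e·A the pore (flow) area.
Plume center vt = 1.7 × 80 = 136 m, so the well at 130 m is 6 m upgradient of the peak.
√(4πDt) = 6.947 m, giving peak height M/(n_e·A·√(4πDt)) = 1.5/(0.32 × 9.4 × 6.947) = 0.07178 kg/m³.
(x−vt)²/(4Dt) = (-6)²/(4 × 0.048 × 80) = 2.344; exp(−2.344) = 0.09594.
C = 0.07178 × 0.09594 = 0.00689 kg/m³.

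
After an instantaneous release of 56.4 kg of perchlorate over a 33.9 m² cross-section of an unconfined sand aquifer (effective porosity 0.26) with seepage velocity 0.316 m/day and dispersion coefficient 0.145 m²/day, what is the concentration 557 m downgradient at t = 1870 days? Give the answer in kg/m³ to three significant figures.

0.0379 kg/m³

For an instantaneous plane source, C(x,t) = M/(n_e·A·√(4πDt)) · exp(−(x−vt)²/(4Dt)), with n_e·A the pore (flow) area.
Plume center vt = 0.316 × 1870 = 590.92 m, so the well at 557 m is 33.92 m upgradient of the peak.
√(4πDt) = 58.37 m, giving peak height M/(n_e·A·√(4πDt)) = 56.4/(0.26 × 33.9 × 58.37) = 0.1096 kg/m³.
(x−vt)²/(4Dt) = (-33.92)²/(4 × 0.145 × 1870) = 1.061; exp(−1.061) = 0.3461.
C = 0.1096 × 0.3461 = 0.0379 kg/m³.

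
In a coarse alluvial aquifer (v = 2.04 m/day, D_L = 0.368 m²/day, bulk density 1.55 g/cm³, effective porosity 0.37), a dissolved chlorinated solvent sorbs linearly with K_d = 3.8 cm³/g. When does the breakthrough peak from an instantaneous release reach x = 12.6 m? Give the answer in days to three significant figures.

Retardation factor R = 1 + ρ_b·K_d/n = 1 + 1.55 × 3.8/0.37 = 16.92.
Sorption retards both mechanisms: v_R = v/R = 0.1206 m/day, D_R = D/R = 0.02175 m²/day.
Peak time from v_R²t² + 2D_R t − x² = 0: t = (√(D_R² + v_R²x²) − D_R)/v_R².
√(D_R² + v_R²x²) = √(0.02175² + 0.1206² × 12.6²) = 1.520; v_R² = 0.01454.
t = (1.520 − 0.02175)/0.01454 = 103 days.

103 days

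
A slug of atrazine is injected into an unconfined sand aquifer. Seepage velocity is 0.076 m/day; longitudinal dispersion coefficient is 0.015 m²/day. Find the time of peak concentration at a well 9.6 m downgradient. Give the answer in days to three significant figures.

For the 1D instantaneous-source solution, setting ∂C/∂t = 0 at fixed x gives v²t² + 2Dt − x² = 0, so t = (√(D² + v²x²) − D)/v².
√(D² + v²x²) = √(0.015² + 0.076² × 9.6²) = 0.7298; v² = 0.005776.
t = (0.7298 − 0.015)/0.005776 = 124 days (vs. the pure-advection estimate x/v = 126 d).

124 days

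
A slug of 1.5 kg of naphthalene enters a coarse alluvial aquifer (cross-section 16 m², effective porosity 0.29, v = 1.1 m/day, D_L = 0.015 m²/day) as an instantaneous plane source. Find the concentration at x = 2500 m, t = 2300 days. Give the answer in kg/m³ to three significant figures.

2.28e-05 kg/m³

For an instantaneous plane source, C(x,t) = M/(n_e·A·√(4πDt)) · exp(−(x−vt)²/(4Dt)), with n_e·A the pore (flow) area.
Plume center vt = 1.1 × 2300 = 2530 m, so the well at 2500 m is 30 m upgradient of the peak.
√(4πDt) = 20.82 m, giving peak height M/(n_e·A·√(4πDt)) = 1.5/(0.29 × 16 × 20.82) = 0.01553 kg/m³.
(x−vt)²/(4Dt) = (-30)²/(4 × 0.015 × 2300) = 6.522; exp(−6.522) = 0.001471.
C = 0.01553 × 0.001471 = 2.28e-05 kg/m³.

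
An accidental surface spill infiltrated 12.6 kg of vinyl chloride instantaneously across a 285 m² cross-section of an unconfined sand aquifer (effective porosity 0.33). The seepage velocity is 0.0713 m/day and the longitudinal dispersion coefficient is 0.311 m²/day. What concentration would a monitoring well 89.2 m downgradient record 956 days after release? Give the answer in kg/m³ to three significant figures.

For an instantaneous plane source, C(x,t) = M/(n_e·A·√(4πDt)) · exp(−(x−vt)²/(4Dt)), with n_e·A the pore (flow) area.
Plume center vt = 0.0713 × 956 = 68.1628 m, so the well at 89.2 m is 21.0372 m downgradient of the peak.
√(4πDt) = 61.12 m, giving peak height M/(n_e·A·√(4πDt)) = 12.6/(0.33 × 285 × 61.12) = 0.002192 kg/m³.
(x−vt)²/(4Dt) = (21.0372)²/(4 × 0.311 × 956) = 0.3721; exp(−0.3721) = 0.6893.
C = 0.002192 × 0.6893 = 0.00151 kg/m³.

0.00151 kg/m³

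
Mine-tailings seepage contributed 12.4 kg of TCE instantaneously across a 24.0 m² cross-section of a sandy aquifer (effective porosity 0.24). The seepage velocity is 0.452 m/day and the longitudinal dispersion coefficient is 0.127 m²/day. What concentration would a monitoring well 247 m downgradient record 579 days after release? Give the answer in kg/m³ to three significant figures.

0.0339 kg/m³

For an instantaneous plane source, C(x,t) = M/(n_e·A·√(4πDt)) · exp(−(x−vt)²/(4Dt)), with n_e·A the pore (flow) area.
Plume center vt = 0.452 × 579 = 261.708 m, so the well at 247 m is 14.708 m upgradient of the peak.
√(4πDt) = 30.40 m, giving peak height M/(n_e·A·√(4πDt)) = 12.4/(0.24 × 24.0 × 30.40) = 0.07082 kg/m³.
(x−vt)²/(4Dt) = (-14.708)²/(4 × 0.127 × 579) = 0.7355; exp(−0.7355) = 0.4793.
C = 0.07082 × 0.4793 = 0.0339 kg/m³.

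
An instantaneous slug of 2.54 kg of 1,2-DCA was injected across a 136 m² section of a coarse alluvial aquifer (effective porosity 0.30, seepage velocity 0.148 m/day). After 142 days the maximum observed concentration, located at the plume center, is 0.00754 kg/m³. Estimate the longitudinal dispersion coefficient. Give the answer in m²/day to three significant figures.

0.0382 m²/day

At the plume center C_max = M/(n_e·A·√(4πDt)), so D = M²/(4πt·(n_e·A·C_max)²).
n_e·A·C_max = 0.30 × 136 × 0.00754 = 0.3076 kg/m.
D = 2.54²/(4π × 142 × 0.3076²) = 0.0382 m²/day.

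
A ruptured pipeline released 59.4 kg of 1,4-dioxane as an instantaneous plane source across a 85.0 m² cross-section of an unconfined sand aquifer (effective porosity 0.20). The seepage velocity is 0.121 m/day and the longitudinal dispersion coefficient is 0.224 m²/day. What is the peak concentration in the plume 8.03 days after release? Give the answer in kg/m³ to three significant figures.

The peak of an instantaneous 1D plume sits at x = vt; there the Gaussian factor is 1 and C_max = M/(n_e·A·√(4πDt)), where n_e·A is the pore area the mass is dissolved in.
√(4πDt) = √(4π × 0.224 × 8.03) = 4.754 m, so C_max = 59.4/(0.20 × 85.0 × 4.754) = 0.735 kg/m³.

0.735 kg/m³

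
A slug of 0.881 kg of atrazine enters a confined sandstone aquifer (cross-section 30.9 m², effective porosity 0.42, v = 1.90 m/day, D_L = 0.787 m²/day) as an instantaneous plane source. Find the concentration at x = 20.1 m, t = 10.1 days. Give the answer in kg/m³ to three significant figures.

For an instantaneous plane source, C(x,t) = M/(n_e·A·√(4πDt)) · exp(−(x−vt)²/(4Dt)), with n_e·A the pore (flow) area.
Plume center vt = 1.90 × 10.1 = 19.19 m, so the well at 20.1 m is 0.91 m downgradient of the peak.
√(4πDt) = 9.994 m, giving peak height M/(n_e·A·√(4πDt)) = 0.881/(0.42 × 30.9 × 9.994) = 0.006792 kg/m³.
(x−vt)²/(4Dt) = (0.91)²/(4 × 0.787 × 10.1) = 0.02605; exp(−0.02605) = 0.9743.
C = 0.006792 × 0.9743 = 0.00662 kg/m³.

0.00662 kg/m³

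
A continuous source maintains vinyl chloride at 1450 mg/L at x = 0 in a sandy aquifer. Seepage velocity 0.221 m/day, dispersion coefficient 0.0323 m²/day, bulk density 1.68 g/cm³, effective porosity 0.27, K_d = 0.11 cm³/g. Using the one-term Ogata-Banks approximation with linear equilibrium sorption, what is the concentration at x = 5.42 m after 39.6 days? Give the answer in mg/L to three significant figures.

Retardation factor R = 1 + ρ_b·K_d/n = 1 + 1.68 × 0.11/0.27 = 1.684.
Sorption retards both mechanisms: v_R = v/R = 0.1312 m/day, D_R = D/R = 0.01918 m²/day.
v_R·t = 0.1312 × 39.6 = 5.19552 m; 2√(D_R t) = 1.743 m; argument = (5.42 − 5.19552)/1.743 = 0.1288.
C = C₀ × ½·erfc(0.1288) = 1450 × 0.4277 = 620 mg/L.

620 mg/L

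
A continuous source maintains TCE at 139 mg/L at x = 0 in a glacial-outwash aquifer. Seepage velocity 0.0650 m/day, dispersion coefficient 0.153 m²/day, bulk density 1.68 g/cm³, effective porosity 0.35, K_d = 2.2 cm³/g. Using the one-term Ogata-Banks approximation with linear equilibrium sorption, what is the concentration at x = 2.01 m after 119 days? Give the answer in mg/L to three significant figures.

Retardation factor R = 1 + ρ_b·K_d/n = 1 + 1.68 × 2.2/0.35 = 11.56.
Sorption retards both mechanisms: v_R = v/R = 0.005623 m/day, D_R = D/R = 0.01324 m²/day.
v_R·t = 0.005623 × 119 = 0.669137 m; 2√(D_R t) = 2.510 m; argument = (2.01 − 0.669137)/2.510 = 0.5342.
C = C₀ × ½·erfc(0.5342) = 139 × 0.2250 = 31.3 mg/L.

31.3 mg/L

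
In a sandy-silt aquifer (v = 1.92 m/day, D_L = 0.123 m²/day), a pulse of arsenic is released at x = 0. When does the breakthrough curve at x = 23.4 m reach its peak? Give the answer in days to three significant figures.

12.2 days

For the 1D instantaneous-source solution, setting ∂C/∂t = 0 at fixed x gives v²t² + 2Dt − x² = 0, so t = (√(D² + v²x²) − D)/v².
√(D² + v²x²) = √(0.123² + 1.92² × 23.4²) = 44.93; v² = 3.6864.
t = (44.93 − 0.123)/3.6864 = 12.2 days (vs. the pure-advection estimate x/v = 12.2 d).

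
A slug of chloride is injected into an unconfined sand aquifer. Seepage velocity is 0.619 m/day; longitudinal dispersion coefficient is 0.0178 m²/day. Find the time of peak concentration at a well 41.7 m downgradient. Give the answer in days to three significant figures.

67.3 days

For the 1D instantaneous-source solution, setting ∂C/∂t = 0 at fixed x gives v²t² + 2Dt − x² = 0, so t = (√(D² + v²x²) − D)/v².
√(D² + v²x²) = √(0.0178² + 0.619² × 41.7²) = 25.81; v² = 0.383161.
t = (25.81 − 0.0178)/0.383161 = 67.3 days (vs. the pure-advection estimate x/v = 67.4 d).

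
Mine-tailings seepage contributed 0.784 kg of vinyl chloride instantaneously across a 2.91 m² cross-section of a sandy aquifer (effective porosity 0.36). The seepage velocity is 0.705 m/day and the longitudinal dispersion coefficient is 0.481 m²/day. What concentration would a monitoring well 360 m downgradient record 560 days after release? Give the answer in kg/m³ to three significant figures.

0.00418 kg/m³

For an instantaneous plane source, C(x,t) = M/(n_e·A·√(4πDt)) · exp(−(x−vt)²/(4Dt)), with n_e·A the pore (flow) area.
Plume center vt = 0.705 × 560 = 394.8 m, so the well at 360 m is 34.8 m upgradient of the peak.
√(4πDt) = 58.18 m, giving peak height M/(n_e·A·√(4πDt)) = 0.784/(0.36 × 2.91 × 58.18) = 0.01286 kg/m³.
(x−vt)²/(4Dt) = (-34.8)²/(4 × 0.481 × 560) = 1.124; exp(−1.124) = 0.3250.
C = 0.01286 × 0.3250 = 0.00418 kg/m³.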